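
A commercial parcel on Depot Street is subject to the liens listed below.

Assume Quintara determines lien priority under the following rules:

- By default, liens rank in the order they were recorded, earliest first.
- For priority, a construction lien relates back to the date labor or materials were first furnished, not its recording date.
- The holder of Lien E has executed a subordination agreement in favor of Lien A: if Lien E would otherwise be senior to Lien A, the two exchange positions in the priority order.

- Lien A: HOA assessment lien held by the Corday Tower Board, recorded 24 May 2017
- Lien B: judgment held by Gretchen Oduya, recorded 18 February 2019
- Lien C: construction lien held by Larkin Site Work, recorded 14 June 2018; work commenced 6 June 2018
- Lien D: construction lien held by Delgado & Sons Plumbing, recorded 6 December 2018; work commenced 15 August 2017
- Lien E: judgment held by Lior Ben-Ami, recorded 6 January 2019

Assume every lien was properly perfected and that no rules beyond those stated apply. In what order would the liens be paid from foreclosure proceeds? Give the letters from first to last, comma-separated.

A, D, C, E, B

Effective dates: C relates back to 6 June 2018 (work commenced); D's effective date is 15 August 2017, when work began.
Ordering by effective date: A (24 May 2017), D (15 August 2017), C (6 June 2018), E (6 January 2019), B (18 February 2019).
Since E is not senior to A, the subordination leaves the order unchanged.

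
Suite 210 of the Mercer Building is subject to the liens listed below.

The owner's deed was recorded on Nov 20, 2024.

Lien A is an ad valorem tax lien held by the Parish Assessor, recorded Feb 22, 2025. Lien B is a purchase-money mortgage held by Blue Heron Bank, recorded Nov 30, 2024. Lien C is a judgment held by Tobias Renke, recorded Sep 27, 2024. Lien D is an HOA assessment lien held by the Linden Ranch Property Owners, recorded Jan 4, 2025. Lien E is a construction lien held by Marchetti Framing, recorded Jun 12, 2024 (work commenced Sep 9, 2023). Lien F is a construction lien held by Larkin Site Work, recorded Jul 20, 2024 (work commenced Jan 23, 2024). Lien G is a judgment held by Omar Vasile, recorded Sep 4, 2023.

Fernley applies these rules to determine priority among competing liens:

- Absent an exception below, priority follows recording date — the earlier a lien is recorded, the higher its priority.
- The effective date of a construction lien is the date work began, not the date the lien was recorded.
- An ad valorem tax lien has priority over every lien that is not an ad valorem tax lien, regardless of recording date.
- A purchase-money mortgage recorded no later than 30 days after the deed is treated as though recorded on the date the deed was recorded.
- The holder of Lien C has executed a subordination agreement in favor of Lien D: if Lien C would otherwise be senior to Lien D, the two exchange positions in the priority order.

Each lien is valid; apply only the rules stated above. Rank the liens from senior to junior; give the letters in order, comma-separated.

A, G, E, F, D, B, C

First, effective dates: B was recorded within the 30-day window, so its effective date is the deed date Nov 20, 2024; E is treated as recorded Sep 9, 2023, the work-commencement date; F's effective date is Jan 23, 2024, when work began.
A, as an ad valorem tax lien, has superpriority and ranks first.
The other liens, earliest effective date first: G (Sep 4, 2023), E (Sep 9, 2023), F (Jan 23, 2024), C (Sep 27, 2024), B (Nov 20, 2024), D (Jan 4, 2025).
C would otherwise be senior to D, so under the subordination agreement C and D exchange positions.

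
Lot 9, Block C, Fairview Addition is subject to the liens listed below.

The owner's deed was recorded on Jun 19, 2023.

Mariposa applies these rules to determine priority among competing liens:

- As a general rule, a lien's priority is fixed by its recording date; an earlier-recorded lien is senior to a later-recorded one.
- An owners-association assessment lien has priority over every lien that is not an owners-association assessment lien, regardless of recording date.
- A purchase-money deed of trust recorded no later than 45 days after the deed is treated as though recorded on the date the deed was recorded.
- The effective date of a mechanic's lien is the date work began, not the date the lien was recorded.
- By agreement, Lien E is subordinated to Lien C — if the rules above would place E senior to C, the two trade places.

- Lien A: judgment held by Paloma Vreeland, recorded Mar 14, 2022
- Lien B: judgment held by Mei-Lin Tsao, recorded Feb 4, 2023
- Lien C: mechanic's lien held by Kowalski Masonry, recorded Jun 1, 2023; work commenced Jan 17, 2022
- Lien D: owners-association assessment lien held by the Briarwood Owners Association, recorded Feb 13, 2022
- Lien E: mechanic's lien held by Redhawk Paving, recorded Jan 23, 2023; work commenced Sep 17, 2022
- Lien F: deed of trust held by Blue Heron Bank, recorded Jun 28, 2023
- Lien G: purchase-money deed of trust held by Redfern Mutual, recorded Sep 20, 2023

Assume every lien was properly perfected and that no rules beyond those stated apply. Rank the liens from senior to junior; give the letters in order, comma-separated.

D, C, A, E, B, F, G

Effective dates after the stated exceptions: C's effective date is Jan 17, 2022, when work began; E relates back to Sep 17, 2022 (work commenced); G was recorded 93 days after the deed, outside the 45-day window, so it keeps its recording date.
As an owners-association assessment lien, D is senior to every other lien.
Remaining liens by effective date: C (Jan 17, 2022), A (Mar 14, 2022), E (Sep 17, 2022), B (Feb 4, 2023), F (Jun 28, 2023), G (Sep 20, 2023).
Since E is not senior to C, the subordination leaves the order unchanged.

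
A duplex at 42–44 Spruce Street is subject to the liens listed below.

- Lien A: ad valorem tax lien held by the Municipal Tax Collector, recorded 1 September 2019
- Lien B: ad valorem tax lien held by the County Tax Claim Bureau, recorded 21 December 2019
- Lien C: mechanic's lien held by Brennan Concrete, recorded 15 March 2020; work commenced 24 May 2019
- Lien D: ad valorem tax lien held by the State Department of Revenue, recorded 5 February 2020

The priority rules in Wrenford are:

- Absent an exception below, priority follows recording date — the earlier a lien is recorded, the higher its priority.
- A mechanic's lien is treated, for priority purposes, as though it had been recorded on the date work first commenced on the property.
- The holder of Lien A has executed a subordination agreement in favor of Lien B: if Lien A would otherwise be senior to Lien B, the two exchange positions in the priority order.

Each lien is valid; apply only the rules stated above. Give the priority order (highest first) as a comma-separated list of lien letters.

First, effective dates: C's effective date is 24 May 2019, when work began.
Sorted by effective date: C (24 May 2019), A (1 September 2019), B (21 December 2019), D (5 February 2020).
A would otherwise be senior to B, so under the subordination agreement A and B exchange positions.

C, B, A, D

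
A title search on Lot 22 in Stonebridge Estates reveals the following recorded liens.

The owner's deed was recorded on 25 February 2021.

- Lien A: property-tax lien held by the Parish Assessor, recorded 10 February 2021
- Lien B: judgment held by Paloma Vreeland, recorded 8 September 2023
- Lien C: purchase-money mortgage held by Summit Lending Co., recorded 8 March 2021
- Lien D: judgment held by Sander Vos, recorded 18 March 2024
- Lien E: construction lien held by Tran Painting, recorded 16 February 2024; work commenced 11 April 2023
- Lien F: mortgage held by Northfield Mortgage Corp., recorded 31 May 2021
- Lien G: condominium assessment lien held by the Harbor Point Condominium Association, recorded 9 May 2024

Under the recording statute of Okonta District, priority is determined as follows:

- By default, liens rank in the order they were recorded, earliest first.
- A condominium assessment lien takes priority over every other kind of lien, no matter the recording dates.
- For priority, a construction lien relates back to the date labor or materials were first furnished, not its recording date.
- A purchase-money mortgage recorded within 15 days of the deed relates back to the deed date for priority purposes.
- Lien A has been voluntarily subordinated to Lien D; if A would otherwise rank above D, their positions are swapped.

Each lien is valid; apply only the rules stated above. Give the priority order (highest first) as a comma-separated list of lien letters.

G, D, C, F, E, B, A

Effective dates after the stated exceptions: C's effective date is the deed date, 25 February 2021; E is treated as recorded 11 April 2023, the work-commencement date.
G is a condominium assessment lien, so it outranks all other liens regardless of date.
Ordering the rest by effective date: A (10 February 2021), C (25 February 2021), F (31 May 2021), E (11 April 2023), B (8 September 2023), D (18 March 2024).
The subordination applies — A was senior to D — so A and D swap.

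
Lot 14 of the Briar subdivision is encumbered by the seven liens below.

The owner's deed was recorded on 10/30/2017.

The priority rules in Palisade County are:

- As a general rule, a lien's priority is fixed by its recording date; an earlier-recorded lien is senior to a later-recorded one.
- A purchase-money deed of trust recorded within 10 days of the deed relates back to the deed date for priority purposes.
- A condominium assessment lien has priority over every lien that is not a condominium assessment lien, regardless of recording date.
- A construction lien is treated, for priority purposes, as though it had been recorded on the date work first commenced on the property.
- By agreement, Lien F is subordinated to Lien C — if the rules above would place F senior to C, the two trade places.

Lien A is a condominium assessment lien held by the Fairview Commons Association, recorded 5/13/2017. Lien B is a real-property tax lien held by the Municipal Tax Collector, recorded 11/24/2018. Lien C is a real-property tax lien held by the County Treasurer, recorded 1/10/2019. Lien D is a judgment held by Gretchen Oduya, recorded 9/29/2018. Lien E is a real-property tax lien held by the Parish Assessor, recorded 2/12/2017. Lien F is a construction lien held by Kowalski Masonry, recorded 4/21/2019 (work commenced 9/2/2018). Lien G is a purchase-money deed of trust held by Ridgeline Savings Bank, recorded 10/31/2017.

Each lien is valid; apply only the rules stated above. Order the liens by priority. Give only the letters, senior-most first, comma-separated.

Effective dates after the stated exceptions: F relates back to 9/2/2018 (work commenced); G relates back to the deed date 10/30/2017.
A is a condominium assessment lien, so it outranks all other liens regardless of date.
The other liens, earliest effective date first: E (2/12/2017), G (10/30/2017), F (9/2/2018), D (9/29/2018), B (11/24/2018), C (1/10/2019).
The subordination applies — F was senior to C — so F and C swap.

A, E, G, C, D, B, F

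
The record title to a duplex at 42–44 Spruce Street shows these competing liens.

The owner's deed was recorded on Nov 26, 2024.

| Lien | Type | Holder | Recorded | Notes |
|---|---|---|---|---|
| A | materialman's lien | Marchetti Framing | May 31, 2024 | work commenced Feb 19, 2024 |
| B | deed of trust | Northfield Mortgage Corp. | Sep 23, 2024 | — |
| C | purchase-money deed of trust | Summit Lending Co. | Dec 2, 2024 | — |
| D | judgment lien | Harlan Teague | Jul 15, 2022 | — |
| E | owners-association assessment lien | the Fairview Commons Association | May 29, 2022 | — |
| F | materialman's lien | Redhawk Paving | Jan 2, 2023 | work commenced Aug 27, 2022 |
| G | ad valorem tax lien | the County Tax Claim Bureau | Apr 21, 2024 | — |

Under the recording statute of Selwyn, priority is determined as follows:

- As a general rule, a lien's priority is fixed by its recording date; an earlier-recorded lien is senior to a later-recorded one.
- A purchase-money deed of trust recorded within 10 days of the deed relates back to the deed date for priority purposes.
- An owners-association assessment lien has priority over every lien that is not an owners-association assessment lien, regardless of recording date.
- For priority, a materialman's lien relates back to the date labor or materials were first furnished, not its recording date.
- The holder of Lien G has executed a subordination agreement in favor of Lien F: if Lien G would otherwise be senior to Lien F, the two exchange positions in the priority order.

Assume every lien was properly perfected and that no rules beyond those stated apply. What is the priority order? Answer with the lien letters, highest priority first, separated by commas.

Effective dates: A relates back to Feb 19, 2024 (work commenced); C's effective date is the deed date, Nov 26, 2024; F is treated as recorded Aug 27, 2022, the work-commencement date.
E is an owners-association assessment lien and takes priority over every other lien.
Among the remaining liens, by effective date: D (Jul 15, 2022), F (Aug 27, 2022), A (Feb 19, 2024), G (Apr 21, 2024), B (Sep 23, 2024), C (Nov 26, 2024).
G already ranks below F; the subordination has no effect.

E, D, F, A, G, B, C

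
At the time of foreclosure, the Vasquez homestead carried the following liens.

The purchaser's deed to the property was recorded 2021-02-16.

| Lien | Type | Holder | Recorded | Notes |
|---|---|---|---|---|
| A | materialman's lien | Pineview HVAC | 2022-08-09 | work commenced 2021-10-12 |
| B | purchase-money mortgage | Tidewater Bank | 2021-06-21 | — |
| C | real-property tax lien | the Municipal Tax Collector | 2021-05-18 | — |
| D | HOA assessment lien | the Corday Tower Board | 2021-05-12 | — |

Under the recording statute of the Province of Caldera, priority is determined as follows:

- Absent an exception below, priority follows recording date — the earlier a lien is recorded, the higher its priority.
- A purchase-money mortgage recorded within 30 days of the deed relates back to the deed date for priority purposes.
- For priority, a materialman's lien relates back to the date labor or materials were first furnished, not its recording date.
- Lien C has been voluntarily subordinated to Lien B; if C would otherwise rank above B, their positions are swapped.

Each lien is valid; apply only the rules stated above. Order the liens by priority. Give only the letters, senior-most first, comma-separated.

First, effective dates: A's effective date is 2021-10-12, when work began; B was recorded 125 days after the deed, outside the 30-day window, so it keeps its recording date.
By effective date, earliest first: D (2021-05-12), C (2021-05-18), B (2021-06-21), A (2021-10-12).
C would otherwise be senior to B, so under the subordination agreement C and B exchange positions.

D, B, C, A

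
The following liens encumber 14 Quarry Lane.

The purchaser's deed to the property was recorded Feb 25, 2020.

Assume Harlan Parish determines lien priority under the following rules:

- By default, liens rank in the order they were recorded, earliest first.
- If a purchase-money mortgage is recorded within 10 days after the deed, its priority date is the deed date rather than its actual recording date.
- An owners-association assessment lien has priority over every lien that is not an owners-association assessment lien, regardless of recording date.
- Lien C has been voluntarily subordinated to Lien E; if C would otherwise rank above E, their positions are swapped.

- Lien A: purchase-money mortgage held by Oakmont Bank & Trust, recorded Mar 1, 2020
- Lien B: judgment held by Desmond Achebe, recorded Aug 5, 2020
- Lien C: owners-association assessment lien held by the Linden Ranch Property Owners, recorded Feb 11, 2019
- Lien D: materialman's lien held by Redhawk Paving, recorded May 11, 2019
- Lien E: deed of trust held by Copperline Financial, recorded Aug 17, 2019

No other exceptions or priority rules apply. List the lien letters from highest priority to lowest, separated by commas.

Effective dates: A relates back to the deed date Feb 25, 2020.
C, as an owners-association assessment lien, has superpriority and ranks first.
The other liens, earliest effective date first: D (May 11, 2019), E (Aug 17, 2019), A (Feb 25, 2020), B (Aug 5, 2020).
Because C would otherwise rank above E, the subordination swaps them.

E, D, C, A, B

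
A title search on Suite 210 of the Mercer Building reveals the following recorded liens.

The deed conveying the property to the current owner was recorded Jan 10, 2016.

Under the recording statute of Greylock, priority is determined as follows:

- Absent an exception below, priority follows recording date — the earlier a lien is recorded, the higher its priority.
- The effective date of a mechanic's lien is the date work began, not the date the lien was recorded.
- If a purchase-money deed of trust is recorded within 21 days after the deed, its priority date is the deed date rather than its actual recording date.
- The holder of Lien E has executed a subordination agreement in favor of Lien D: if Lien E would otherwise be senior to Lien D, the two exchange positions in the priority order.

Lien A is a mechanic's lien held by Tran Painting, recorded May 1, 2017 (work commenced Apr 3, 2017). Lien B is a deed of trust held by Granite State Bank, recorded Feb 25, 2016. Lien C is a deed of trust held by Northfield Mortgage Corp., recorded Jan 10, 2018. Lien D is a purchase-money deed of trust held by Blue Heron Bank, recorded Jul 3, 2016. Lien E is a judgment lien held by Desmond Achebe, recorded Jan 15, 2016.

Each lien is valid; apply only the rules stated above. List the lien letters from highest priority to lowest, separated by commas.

D, B, E, A, C

Effective dates after the stated exceptions: A is treated as recorded Apr 3, 2017, the work-commencement date; D was recorded 175 days after the deed, outside the 21-day window, so it keeps its recording date.
Ordering by effective date: E (Jan 15, 2016), B (Feb 25, 2016), D (Jul 3, 2016), A (Apr 3, 2017), C (Jan 10, 2018).
Because E would otherwise rank above D, the subordination swaps them.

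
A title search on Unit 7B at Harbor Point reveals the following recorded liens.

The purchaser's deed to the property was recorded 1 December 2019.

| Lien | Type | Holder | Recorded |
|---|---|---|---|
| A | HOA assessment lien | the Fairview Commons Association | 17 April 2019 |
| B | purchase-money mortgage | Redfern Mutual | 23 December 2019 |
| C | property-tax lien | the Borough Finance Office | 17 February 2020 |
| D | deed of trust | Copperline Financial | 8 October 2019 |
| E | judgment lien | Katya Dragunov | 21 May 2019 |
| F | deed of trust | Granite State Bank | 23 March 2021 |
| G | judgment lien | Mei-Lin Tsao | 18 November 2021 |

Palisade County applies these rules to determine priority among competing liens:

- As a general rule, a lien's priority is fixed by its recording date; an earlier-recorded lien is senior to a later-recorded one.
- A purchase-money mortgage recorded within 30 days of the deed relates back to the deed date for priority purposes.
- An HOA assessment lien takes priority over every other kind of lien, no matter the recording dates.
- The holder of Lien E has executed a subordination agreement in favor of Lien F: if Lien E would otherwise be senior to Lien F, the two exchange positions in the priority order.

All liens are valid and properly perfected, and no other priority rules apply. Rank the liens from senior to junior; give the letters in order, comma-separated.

A, F, D, B, C, E, G

First, effective dates: B's effective date is the deed date, 1 December 2019.
As an HOA assessment lien, A is senior to every other lien.
Ordering the rest by effective date: E (21 May 2019), D (8 October 2019), B (1 December 2019), C (17 February 2020), F (23 March 2021), G (18 November 2021).
E would otherwise be senior to F, so under the subordination agreement E and F exchange positions.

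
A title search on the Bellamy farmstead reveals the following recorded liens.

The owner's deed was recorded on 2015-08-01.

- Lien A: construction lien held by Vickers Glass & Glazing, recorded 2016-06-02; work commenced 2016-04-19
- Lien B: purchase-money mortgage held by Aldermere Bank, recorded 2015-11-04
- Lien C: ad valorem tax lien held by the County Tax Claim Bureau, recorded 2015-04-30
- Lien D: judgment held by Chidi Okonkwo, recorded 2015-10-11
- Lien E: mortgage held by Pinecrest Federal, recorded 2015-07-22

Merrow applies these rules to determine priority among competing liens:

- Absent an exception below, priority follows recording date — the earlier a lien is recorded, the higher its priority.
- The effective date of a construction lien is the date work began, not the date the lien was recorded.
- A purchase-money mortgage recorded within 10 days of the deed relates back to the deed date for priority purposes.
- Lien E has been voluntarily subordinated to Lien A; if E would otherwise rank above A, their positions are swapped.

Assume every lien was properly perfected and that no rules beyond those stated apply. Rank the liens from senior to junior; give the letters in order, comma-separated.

C, A, D, B, E

First, effective dates: A relates back to 2016-04-19 (work commenced); B missed the 10-day window (95 days after the deed), so its recording date stands.
Ordering by effective date: C (2015-04-30), E (2015-07-22), D (2015-10-11), B (2015-11-04), A (2016-04-19).
The subordination applies — E was senior to A — so E and A swap.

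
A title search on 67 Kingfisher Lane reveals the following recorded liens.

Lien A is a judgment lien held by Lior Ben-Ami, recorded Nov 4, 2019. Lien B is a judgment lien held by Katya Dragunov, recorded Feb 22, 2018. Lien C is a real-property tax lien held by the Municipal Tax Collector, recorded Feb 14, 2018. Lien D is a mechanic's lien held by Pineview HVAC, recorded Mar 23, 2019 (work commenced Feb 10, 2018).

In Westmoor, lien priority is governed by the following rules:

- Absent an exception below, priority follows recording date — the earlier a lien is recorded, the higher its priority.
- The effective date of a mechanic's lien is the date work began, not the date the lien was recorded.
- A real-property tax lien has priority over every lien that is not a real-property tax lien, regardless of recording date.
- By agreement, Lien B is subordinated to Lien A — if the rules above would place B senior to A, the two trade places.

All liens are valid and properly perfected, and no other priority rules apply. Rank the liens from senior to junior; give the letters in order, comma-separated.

Effective dates: D relates back to Feb 10, 2018 (work commenced).
C, as a real-property tax lien, has superpriority and ranks first.
Ordering the rest by effective date: D (Feb 10, 2018), B (Feb 22, 2018), A (Nov 4, 2019).
B is senior to A before the subordination, so the two trade places.

C, D, A, B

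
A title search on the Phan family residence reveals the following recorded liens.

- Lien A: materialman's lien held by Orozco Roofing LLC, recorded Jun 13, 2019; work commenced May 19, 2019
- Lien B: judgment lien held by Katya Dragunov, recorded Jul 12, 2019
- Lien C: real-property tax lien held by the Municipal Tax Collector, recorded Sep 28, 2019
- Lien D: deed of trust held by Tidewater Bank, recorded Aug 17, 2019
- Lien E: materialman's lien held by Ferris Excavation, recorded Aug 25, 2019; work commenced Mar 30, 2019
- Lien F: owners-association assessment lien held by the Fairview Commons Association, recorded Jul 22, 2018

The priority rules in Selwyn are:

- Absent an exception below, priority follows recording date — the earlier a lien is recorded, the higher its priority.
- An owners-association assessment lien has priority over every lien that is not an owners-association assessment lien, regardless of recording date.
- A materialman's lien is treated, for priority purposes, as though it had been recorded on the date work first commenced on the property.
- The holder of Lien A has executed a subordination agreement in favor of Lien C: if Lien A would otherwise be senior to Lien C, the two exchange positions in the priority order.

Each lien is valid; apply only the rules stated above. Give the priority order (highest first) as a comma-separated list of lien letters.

F, E, C, B, D, A

Effective dates: A's effective date is May 19, 2019, when work began; E's effective date is Mar 30, 2019, when work began.
F is an owners-association assessment lien, so it outranks all other liens regardless of date.
Ordering the rest by effective date: E (Mar 30, 2019), A (May 19, 2019), B (Jul 12, 2019), D (Aug 17, 2019), C (Sep 28, 2019).
A is senior to C before the subordination, so the two trade places.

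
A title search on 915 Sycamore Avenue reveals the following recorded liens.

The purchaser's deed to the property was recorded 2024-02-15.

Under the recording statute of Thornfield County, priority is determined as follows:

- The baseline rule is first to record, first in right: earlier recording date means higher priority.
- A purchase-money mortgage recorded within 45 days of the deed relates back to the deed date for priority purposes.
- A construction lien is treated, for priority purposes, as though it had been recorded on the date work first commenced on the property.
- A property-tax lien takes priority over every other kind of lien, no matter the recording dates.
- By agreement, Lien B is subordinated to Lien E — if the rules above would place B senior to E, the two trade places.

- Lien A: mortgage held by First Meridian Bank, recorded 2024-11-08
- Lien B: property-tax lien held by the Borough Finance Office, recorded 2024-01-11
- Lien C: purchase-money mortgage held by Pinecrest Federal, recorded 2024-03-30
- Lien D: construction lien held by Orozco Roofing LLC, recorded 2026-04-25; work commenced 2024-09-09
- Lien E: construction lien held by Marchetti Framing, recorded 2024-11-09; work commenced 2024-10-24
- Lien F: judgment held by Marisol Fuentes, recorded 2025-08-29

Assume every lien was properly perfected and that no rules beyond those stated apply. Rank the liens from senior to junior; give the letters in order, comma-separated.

First, effective dates: C was recorded within the 45-day window, so its effective date is the deed date 2024-02-15; D's effective date is 2024-09-09, when work began; E is treated as recorded 2024-10-24, the work-commencement date.
B, as a property-tax lien, has superpriority and ranks first.
Remaining liens by effective date: C (2024-02-15), D (2024-09-09), E (2024-10-24), A (2024-11-08), F (2025-08-29).
B is senior to E before the subordination, so the two trade places.

E, C, D, B, A, F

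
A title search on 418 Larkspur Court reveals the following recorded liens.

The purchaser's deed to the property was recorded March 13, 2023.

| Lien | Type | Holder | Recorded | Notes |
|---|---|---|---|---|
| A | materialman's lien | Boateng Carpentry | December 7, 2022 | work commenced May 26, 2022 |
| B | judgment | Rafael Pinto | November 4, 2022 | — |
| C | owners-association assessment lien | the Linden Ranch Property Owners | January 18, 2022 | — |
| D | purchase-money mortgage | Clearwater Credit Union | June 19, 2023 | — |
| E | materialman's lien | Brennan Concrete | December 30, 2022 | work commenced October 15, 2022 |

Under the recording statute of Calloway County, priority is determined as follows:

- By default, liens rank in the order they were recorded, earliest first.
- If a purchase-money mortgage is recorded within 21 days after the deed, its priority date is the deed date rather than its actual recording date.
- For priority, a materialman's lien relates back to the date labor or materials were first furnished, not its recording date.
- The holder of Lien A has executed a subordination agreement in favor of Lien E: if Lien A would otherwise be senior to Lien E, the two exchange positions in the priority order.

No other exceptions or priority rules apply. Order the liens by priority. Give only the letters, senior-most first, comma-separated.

C, E, A, B, D

First, effective dates: A's effective date is May 26, 2022, when work began; D missed the 21-day window (98 days after the deed), so its recording date stands; E is treated as recorded October 15, 2022, the work-commencement date.
Ordering by effective date: C (January 18, 2022), A (May 26, 2022), E (October 15, 2022), B (November 4, 2022), D (June 19, 2023).
Because A would otherwise rank above E, the subordination swaps them.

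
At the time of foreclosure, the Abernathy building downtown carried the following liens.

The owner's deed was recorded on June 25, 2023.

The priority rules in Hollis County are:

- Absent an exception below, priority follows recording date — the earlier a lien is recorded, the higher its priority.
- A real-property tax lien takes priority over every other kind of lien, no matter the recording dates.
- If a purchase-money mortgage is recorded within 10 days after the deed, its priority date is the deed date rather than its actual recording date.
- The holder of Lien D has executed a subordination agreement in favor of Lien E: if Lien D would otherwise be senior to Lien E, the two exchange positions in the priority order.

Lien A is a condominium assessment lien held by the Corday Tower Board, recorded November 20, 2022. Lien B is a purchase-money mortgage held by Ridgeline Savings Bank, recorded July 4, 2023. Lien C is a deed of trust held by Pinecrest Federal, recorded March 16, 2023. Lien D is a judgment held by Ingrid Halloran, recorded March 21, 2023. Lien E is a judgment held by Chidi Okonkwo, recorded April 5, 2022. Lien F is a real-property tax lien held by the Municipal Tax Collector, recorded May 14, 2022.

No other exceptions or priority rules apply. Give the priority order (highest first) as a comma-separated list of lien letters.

F, E, A, C, D, B

Effective dates after the stated exceptions: B was recorded within the 10-day window, so its effective date is the deed date June 25, 2023.
F is a real-property tax lien and takes priority over every other lien.
Among the remaining liens, by effective date: E (April 5, 2022), A (November 20, 2022), C (March 16, 2023), D (March 21, 2023), B (June 25, 2023).
D is already junior to E, so the subordination agreement changes nothing.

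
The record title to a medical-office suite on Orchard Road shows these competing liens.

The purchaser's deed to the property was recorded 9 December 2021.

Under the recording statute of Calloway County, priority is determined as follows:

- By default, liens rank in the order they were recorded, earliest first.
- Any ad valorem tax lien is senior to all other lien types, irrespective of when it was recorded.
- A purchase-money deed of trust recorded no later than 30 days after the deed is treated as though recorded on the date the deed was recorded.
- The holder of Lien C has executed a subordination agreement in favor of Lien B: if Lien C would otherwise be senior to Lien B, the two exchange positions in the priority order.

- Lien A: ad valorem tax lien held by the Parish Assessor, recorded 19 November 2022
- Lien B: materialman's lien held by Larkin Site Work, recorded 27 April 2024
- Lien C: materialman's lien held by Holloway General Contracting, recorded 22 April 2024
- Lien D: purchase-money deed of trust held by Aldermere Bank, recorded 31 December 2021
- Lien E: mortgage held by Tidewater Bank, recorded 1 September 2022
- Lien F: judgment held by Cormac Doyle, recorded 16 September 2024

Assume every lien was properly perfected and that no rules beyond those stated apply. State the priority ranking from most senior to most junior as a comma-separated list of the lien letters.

Adjusting effective dates: D relates back to the deed date 9 December 2021.
A is an ad valorem tax lien and takes priority over every other lien.
The other liens, earliest effective date first: D (9 December 2021), E (1 September 2022), C (22 April 2024), B (27 April 2024), F (16 September 2024).
Because C would otherwise rank above B, the subordination swaps them.

A, D, E, B, C, F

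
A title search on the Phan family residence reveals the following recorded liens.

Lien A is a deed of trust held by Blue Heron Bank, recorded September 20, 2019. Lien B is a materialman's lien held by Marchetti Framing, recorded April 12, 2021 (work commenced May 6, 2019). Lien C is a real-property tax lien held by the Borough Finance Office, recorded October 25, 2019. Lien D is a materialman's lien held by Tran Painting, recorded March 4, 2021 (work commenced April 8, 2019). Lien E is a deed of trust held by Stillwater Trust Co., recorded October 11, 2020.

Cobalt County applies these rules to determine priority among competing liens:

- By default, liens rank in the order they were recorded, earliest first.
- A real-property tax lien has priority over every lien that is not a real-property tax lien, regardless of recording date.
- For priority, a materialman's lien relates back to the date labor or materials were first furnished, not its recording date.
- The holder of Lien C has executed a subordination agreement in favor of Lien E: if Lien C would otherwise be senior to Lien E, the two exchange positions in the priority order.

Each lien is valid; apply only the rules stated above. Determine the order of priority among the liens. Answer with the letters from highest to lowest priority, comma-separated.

Effective dates after the stated exceptions: B relates back to May 6, 2019 (work commenced); D is treated as recorded April 8, 2019, the work-commencement date.
C is a real-property tax lien, so it outranks all other liens regardless of date.
Ordering the rest by effective date: D (April 8, 2019), B (May 6, 2019), A (September 20, 2019), E (October 11, 2020).
C is senior to E before the subordination, so the two trade places.

E, D, B, A, C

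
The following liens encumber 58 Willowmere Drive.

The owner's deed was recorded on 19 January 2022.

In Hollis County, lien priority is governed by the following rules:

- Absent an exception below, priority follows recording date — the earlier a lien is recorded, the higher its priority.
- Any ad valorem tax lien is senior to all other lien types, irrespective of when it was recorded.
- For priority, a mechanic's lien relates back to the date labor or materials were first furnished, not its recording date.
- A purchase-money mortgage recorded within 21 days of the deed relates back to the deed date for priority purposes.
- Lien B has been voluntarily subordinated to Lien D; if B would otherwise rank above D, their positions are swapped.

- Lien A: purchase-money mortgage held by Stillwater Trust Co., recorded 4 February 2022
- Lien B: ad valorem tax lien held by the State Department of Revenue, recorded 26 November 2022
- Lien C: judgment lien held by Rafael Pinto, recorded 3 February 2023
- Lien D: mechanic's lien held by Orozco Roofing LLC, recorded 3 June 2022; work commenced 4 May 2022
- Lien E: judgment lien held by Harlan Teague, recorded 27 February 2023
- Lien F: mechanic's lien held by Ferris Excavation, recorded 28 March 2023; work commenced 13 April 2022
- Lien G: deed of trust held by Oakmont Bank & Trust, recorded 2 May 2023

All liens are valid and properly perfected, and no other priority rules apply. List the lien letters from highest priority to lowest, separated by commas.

Adjusting effective dates: A was recorded within the 21-day window, so its effective date is the deed date 19 January 2022; D is treated as recorded 4 May 2022, the work-commencement date; F is treated as recorded 13 April 2022, the work-commencement date.
As an ad valorem tax lien, B is senior to every other lien.
Among the remaining liens, by effective date: A (19 January 2022), F (13 April 2022), D (4 May 2022), C (3 February 2023), E (27 February 2023), G (2 May 2023).
B would otherwise be senior to D, so under the subordination agreement B and D exchange positions.

D, A, F, B, C, E, G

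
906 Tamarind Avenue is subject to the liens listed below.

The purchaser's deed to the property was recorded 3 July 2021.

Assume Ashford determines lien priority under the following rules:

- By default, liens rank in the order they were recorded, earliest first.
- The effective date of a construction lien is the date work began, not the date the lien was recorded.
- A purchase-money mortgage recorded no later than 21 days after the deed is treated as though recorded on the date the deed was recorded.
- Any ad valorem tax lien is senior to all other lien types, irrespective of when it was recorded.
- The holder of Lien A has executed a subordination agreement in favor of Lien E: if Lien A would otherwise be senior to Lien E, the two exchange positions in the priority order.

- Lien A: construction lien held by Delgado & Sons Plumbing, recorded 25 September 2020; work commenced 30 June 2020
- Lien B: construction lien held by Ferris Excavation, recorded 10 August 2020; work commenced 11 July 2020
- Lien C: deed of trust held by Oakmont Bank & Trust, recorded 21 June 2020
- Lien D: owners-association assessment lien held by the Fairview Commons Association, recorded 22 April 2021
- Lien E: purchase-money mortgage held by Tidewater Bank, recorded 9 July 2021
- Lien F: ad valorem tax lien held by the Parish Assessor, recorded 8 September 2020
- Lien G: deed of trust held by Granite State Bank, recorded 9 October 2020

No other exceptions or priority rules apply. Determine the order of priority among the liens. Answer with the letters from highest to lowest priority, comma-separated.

F, C, E, B, G, D, A

Effective dates: A relates back to 30 June 2020 (work commenced); B's effective date is 11 July 2020, when work began; E's effective date is the deed date, 3 July 2021.
F is an ad valorem tax lien and takes priority over every other lien.
Ordering the rest by effective date: C (21 June 2020), A (30 June 2020), B (11 July 2020), G (9 October 2020), D (22 April 2021), E (3 July 2021).
The subordination applies — A was senior to E — so A and E swap.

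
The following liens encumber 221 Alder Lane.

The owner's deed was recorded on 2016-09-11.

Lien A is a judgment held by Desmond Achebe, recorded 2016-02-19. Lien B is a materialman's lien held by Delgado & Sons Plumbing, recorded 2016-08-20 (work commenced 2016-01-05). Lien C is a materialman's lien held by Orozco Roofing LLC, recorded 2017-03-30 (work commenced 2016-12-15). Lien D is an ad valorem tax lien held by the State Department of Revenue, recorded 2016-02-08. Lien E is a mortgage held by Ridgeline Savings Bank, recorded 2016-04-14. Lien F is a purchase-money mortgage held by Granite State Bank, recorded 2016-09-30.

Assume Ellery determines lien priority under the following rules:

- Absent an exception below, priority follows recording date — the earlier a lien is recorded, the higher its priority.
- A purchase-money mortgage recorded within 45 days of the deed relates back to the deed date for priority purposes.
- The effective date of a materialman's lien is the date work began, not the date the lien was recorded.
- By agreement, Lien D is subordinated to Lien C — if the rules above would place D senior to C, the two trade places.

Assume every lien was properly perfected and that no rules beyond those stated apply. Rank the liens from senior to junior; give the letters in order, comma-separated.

B, C, A, E, F, D

Effective dates: B is treated as recorded 2016-01-05, the work-commencement date; C is treated as recorded 2016-12-15, the work-commencement date; F was recorded within the 45-day window, so its effective date is the deed date 2016-09-11.
Ordering by effective date: B (2016-01-05), D (2016-02-08), A (2016-02-19), E (2016-04-14), F (2016-09-11), C (2016-12-15).
D is senior to C before the subordination, so the two trade places.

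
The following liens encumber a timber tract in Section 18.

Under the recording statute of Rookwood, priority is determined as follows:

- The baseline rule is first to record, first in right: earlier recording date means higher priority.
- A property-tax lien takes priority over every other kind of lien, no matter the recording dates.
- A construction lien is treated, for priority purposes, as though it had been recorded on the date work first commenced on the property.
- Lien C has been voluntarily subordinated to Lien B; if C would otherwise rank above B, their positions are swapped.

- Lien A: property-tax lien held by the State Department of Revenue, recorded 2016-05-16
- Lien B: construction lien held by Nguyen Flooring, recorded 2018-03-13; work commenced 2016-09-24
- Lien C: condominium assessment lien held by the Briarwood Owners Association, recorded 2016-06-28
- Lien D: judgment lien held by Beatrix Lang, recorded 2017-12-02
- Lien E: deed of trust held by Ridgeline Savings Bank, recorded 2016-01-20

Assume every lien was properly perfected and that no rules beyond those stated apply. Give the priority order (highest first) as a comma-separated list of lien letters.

Adjusting effective dates: B relates back to 2016-09-24 (work commenced).
A is a property-tax lien and takes priority over every other lien.
Among the remaining liens, by effective date: E (2016-01-20), C (2016-06-28), B (2016-09-24), D (2017-12-02).
C would otherwise be senior to B, so under the subordination agreement C and B exchange positions.

A, E, B, C, D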